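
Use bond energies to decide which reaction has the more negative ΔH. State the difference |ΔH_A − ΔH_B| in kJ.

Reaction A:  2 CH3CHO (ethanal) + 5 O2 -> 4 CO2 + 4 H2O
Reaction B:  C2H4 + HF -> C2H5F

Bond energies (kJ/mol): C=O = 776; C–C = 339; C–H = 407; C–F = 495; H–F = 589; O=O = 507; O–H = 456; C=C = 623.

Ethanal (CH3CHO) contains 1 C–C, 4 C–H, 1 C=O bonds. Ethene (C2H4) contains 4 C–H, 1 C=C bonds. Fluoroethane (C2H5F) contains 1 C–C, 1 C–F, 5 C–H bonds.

Reaction A, by 1806 kJ

Reaction A:
  Bonds broken (reactants):
    C–C: 2 × 339 = 678
    C–H: 8 × 407 = 3256
    C=O: 2 × 776 = 1552
    O=O: 5 × 507 = 2535
    Σ(broken) = 8021 kJ
  Bonds formed (products):
    C=O: 8 × 776 = 6208
    O–H: 8 × 456 = 3648
    Σ(formed) = 9856 kJ
  ΔH_A = 8021 − 9856 = −1835 kJ
Reaction B:
  Bonds broken (reactants):
    C–H: 4 × 407 = 1628
    C=C: 1 × 623 = 623
    H–F: 1 × 589 = 589
    Σ(broken) = 2840 kJ
  Bonds formed (products):
    C–C: 1 × 339 = 339
    C–F: 1 × 495 = 495
    C–H: 5 × 407 = 2035
    Σ(formed) = 2869 kJ
  ΔH_B = 2840 − 2869 = −29 kJ
ΔH_A − ΔH_B = −1806 kJ, so reaction A has the more negative ΔH; |ΔH_A − ΔH_B| = 1806 kJ.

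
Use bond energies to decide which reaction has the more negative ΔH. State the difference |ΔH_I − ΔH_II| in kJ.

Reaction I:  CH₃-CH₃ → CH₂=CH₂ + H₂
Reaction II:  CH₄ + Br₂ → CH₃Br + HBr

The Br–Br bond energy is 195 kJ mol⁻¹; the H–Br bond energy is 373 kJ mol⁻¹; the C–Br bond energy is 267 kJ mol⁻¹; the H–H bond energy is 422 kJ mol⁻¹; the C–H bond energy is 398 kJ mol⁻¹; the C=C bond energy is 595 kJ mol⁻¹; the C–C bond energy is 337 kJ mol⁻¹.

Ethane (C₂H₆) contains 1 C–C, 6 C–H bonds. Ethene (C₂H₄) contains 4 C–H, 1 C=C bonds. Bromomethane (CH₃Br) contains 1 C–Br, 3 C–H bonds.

Reaction I:
  Bonds broken (reactants):
    C–C: 1 × 337 = 337
    C–H: 6 × 398 = 2388
    Σ(broken) = 2725 kJ
  Bonds formed (products):
    C–H: 4 × 398 = 1592
    C=C: 1 × 595 = 595
    H–H: 1 × 422 = 422
    Σ(formed) = 2609 kJ
  ΔH_I = 2725 − 2609 = +116 kJ
Reaction II:
  Bonds broken (reactants):
    Br–Br: 1 × 195 = 195
    C–H: 4 × 398 = 1592
    Σ(broken) = 1787 kJ
  Bonds formed (products):
    C–Br: 1 × 267 = 267
    C–H: 3 × 398 = 1194
    H–Br: 1 × 373 = 373
    Σ(formed) = 1834 kJ
  ΔH_II = 1787 − 1834 = −47 kJ
ΔH_I − ΔH_II = +163 kJ, so reaction II has the more negative ΔH; |ΔH_I − ΔH_II| = 163 kJ.

Reaction II, by 163 kJ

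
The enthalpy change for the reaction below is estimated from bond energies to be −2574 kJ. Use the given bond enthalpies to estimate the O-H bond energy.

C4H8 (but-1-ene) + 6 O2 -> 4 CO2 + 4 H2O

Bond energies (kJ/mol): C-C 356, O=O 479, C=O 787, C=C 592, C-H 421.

D(O-H) ≈ 478 kJ/mol

Let D be the O-H bond energy.
Σ(broken) = 2×356 + 8×421 + 1×592 + 6×479 = 7546
Σ(formed) = 8×787 + 8×D = 6296 + 8D
ΔH = Σ(broken) − Σ(formed) = (7546) − (6296 + 8D) = +1250 − 8D
Setting this equal to −2574 kJ gives 8D = 3824, so D = 478 kJ/mol.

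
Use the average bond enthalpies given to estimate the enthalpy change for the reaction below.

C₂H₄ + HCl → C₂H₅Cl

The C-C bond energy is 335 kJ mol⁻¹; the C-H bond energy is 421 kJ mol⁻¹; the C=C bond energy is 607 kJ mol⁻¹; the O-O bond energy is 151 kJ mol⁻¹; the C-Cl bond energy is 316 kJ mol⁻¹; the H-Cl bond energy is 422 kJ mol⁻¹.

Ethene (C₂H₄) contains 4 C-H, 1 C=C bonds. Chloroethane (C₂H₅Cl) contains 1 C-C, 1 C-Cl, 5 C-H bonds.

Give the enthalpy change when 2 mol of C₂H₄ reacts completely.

Bonds broken (reactants):
  C-H: 4 × 421 = 1684
  C=C: 1 × 607 = 607
  H-Cl: 1 × 422 = 422
  Σ(broken) = 2713 kJ
Bonds formed (products):
  C-C: 1 × 335 = 335
  C-Cl: 1 × 316 = 316
  C-H: 5 × 421 = 2105
  Σ(formed) = 2756 kJ
ΔH = Σ(broken) − Σ(formed) = 2713 − 2756 = −43 kJ
For 2× the reaction as written: 2 × (−43) = −86 kJ

ΔH = −86 kJ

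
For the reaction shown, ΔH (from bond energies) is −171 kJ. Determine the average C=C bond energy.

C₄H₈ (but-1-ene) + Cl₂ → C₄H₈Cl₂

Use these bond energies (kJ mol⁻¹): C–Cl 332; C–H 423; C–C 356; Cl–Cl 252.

D(C=C) ≈ 597 kJ/mol

Let D be the C=C bond energy.
Σ(broken) = 2×356 + 8×423 + 1×D + 1×252 = 4348 + D
Σ(formed) = 3×356 + 2×332 + 8×423 = 5116
ΔH = Σ(broken) − Σ(formed) = (4348 + D) − (5116) = −768 + D
Setting this equal to −171 kJ gives D = 597 kJ/mol.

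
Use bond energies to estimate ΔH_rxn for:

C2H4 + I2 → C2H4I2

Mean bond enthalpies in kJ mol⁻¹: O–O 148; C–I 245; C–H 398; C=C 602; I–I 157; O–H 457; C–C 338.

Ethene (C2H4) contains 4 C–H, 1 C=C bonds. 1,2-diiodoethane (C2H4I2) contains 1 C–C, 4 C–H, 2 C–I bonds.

ΔH ≈ −69 kJ

Bonds broken (reactants):
  C–H: 4 × 398 = 1592
  C=C: 1 × 602 = 602
  I–I: 1 × 157 = 157
  Σ(broken) = 2351 kJ
Bonds formed (products):
  C–C: 1 × 338 = 338
  C–H: 4 × 398 = 1592
  C–I: 2 × 245 = 490
  Σ(formed) = 2420 kJ
ΔH = Σ(broken) − Σ(formed) = 2351 − 2420 = −69 kJ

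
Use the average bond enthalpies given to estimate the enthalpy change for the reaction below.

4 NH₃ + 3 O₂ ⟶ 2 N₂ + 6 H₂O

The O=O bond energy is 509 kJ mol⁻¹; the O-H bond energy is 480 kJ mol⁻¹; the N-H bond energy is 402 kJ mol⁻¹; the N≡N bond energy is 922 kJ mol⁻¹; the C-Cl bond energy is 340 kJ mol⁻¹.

Bonds broken (reactants):
  N-H: 12 × 402 = 4824
  O=O: 3 × 509 = 1527
  Σ(broken) = 6351 kJ
Bonds formed (products):
  N≡N: 2 × 922 = 1844
  O-H: 12 × 480 = 5760
  Σ(formed) = 7604 kJ
ΔH = Σ(broken) − Σ(formed) = 6351 − 7604 = −1253 kJ

ΔH ≈ −1253 kJ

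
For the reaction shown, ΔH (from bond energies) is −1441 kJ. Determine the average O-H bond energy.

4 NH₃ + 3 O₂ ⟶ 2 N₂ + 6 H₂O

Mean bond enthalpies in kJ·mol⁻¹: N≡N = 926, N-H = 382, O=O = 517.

D(O-H) ≈ 477 kJ/mol

Let D be the O-H bond energy.
Σ(broken) = 12×382 + 3×517 = 6135
Σ(formed) = 2×926 + 12×D = 1852 + 12D
ΔH = Σ(broken) − Σ(formed) = (6135) − (1852 + 12D) = +4283 − 12D
Setting this equal to −1441 kJ gives 12D = 5724, so D = 477 kJ/mol.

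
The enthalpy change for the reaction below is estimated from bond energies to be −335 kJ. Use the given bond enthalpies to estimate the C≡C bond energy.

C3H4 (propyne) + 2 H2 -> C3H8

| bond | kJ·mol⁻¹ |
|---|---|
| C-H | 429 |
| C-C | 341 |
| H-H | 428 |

Let D be the C≡C bond energy.
Σ(broken) = 1×D + 1×341 + 4×429 + 2×428 = 2913 + D
Σ(formed) = 2×341 + 8×429 = 4114
ΔH = Σ(broken) − Σ(formed) = (2913 + D) − (4114) = −1201 + D
Setting this equal to −335 kJ gives D = 866 kJ/mol.

D(C≡C) ≈ 866 kJ/mol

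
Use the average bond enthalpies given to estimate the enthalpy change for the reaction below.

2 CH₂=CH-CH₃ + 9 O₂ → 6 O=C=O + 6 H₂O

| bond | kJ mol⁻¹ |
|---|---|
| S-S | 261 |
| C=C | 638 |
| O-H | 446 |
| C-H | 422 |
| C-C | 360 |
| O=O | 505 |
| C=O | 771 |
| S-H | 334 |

Bonds broken (reactants):
  C-C: 2 × 360 = 720
  C-H: 12 × 422 = 5064
  C=C: 2 × 638 = 1276
  O=O: 9 × 505 = 4545
  Σ(broken) = 11605 kJ
Bonds formed (products):
  C=O: 12 × 771 = 9252
  O-H: 12 × 446 = 5352
  Σ(formed) = 14604 kJ
ΔH = Σ(broken) − Σ(formed) = 11605 − 14604 = −2999 kJ

ΔH ≈ −2999 kJ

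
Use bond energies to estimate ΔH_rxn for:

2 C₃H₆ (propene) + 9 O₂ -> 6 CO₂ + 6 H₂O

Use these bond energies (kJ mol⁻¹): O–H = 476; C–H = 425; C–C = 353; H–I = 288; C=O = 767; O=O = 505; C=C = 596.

ΔH ≈ −3373 kJ

Bonds broken (reactants):
  C–C: 2 × 353 = 706
  C–H: 12 × 425 = 5100
  C=C: 2 × 596 = 1192
  O=O: 9 × 505 = 4545
  Σ(broken) = 11543 kJ
Bonds formed (products):
  C=O: 12 × 767 = 9204
  O–H: 12 × 476 = 5712
  Σ(formed) = 14916 kJ
ΔH = Σ(broken) − Σ(formed) = 11543 − 14916 = −3373 kJ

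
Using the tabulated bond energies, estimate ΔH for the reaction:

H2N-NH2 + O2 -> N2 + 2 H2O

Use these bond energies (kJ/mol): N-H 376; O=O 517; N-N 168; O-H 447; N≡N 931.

Bonds broken (reactants):
  N-H: 4 × 376 = 1504
  N-N: 1 × 168 = 168
  O=O: 1 × 517 = 517
  Σ(broken) = 2189 kJ
Bonds formed (products):
  N≡N: 1 × 931 = 931
  O-H: 4 × 447 = 1788
  Σ(formed) = 2719 kJ
ΔH = Σ(broken) − Σ(formed) = 2189 − 2719 = −530 kJ

ΔH ≈ −530 kJ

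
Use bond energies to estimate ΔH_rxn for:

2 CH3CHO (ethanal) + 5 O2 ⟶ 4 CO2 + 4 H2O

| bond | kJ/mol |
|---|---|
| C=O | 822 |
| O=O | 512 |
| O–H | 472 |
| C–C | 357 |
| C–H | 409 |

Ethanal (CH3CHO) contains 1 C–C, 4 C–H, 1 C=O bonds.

Bonds broken (reactants):
  C–C: 2 × 357 = 714
  C–H: 8 × 409 = 3272
  C=O: 2 × 822 = 1644
  O=O: 5 × 512 = 2560
  Σ(broken) = 8190 kJ
Bonds formed (products):
  C=O: 8 × 822 = 6576
  O–H: 8 × 472 = 3776
  Σ(formed) = 10352 kJ
ΔH = Σ(broken) − Σ(formed) = 8190 − 10352 = −2162 kJ

ΔH ≈ −2162 kJ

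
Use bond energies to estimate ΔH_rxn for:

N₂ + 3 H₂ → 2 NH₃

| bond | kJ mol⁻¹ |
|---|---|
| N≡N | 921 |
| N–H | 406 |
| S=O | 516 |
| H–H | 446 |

ΔH ≈ −177 kJ

Bonds broken (reactants):
  H–H: 3 × 446 = 1338
  N≡N: 1 × 921 = 921
  Σ(broken) = 2259 kJ
Bonds formed (products):
  N–H: 6 × 406 = 2436
  Σ(formed) = 2436 kJ
ΔH = Σ(broken) − Σ(formed) = 2259 − 2436 = −177 kJ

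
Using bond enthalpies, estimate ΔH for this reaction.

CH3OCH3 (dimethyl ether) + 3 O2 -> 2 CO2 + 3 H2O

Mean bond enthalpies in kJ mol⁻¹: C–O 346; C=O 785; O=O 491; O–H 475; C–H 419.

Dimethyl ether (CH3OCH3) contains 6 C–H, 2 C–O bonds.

ΔH ≈ −1311 kJ

Bonds broken (reactants):
  C–H: 6 × 419 = 2514
  C–O: 2 × 346 = 692
  O=O: 3 × 491 = 1473
  Σ(broken) = 4679 kJ
Bonds formed (products):
  C=O: 4 × 785 = 3140
  O–H: 6 × 475 = 2850
  Σ(formed) = 5990 kJ
ΔH = Σ(broken) − Σ(formed) = 4679 − 5990 = −1311 kJ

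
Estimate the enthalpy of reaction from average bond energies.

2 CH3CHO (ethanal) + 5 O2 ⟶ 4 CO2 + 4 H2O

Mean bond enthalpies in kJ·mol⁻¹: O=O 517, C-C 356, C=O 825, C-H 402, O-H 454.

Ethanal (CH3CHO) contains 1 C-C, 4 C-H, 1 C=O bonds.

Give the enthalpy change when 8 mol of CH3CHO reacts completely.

Bonds broken (reactants):
  C-C: 2 × 356 = 712
  C-H: 8 × 402 = 3216
  C=O: 2 × 825 = 1650
  O=O: 5 × 517 = 2585
  Σ(broken) = 8163 kJ
Bonds formed (products):
  C=O: 8 × 825 = 6600
  O-H: 8 × 454 = 3632
  Σ(formed) = 10232 kJ
ΔH = Σ(broken) − Σ(formed) = 8163 − 10232 = −2069 kJ
For 4× the reaction as written: 4 × (−2069) = −8276 kJ

ΔH = −8276 kJ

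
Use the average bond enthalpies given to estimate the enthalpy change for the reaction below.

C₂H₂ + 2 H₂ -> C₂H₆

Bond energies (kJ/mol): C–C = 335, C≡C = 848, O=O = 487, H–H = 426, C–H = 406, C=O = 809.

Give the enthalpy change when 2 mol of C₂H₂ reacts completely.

Bonds broken (reactants):
  C≡C: 1 × 848 = 848
  C–H: 2 × 406 = 812
  H–H: 2 × 426 = 852
  Σ(broken) = 2512 kJ
Bonds formed (products):
  C–C: 1 × 335 = 335
  C–H: 6 × 406 = 2436
  Σ(formed) = 2771 kJ
ΔH = Σ(broken) − Σ(formed) = 2512 − 2771 = −259 kJ
For 2× the reaction as written: 2 × (−259) = −518 kJ

ΔH = −518 kJ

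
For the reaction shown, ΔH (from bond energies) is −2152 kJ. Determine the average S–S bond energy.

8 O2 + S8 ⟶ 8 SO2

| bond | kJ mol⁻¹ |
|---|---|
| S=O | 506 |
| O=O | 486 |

D(S–S) ≈ 257 kJ/mol

Let D be the S–S bond energy.
Σ(broken) = 8×486 + 8×D = 3888 + 8D
Σ(formed) = 16×506 = 8096
ΔH = Σ(broken) − Σ(formed) = (3888 + 8D) − (8096) = −4208 + 8D
Setting this equal to −2152 kJ gives 8D = 2056, so D = 257 kJ/mol.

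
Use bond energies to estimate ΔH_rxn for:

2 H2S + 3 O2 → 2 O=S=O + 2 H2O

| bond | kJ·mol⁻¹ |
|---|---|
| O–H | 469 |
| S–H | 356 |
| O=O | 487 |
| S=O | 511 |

Bonds broken (reactants):
  O=O: 3 × 487 = 1461
  S–H: 4 × 356 = 1424
  Σ(broken) = 2885 kJ
Bonds formed (products):
  O–H: 4 × 469 = 1876
  S=O: 4 × 511 = 2044
  Σ(formed) = 3920 kJ
ΔH = Σ(broken) − Σ(formed) = 2885 − 3920 = −1035 kJ

ΔH ≈ −1035 kJ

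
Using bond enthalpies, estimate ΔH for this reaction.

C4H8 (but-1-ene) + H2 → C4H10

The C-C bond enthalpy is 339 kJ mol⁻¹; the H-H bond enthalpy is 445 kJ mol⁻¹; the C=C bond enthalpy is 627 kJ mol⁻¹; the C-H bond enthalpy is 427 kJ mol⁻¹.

Bonds broken (reactants):
  C-C: 2 × 339 = 678
  C-H: 8 × 427 = 3416
  C=C: 1 × 627 = 627
  H-H: 1 × 445 = 445
  Σ(broken) = 5166 kJ
Bonds formed (products):
  C-C: 3 × 339 = 1017
  C-H: 10 × 427 = 4270
  Σ(formed) = 5287 kJ
ΔH = Σ(broken) − Σ(formed) = 5166 − 5287 = −121 kJ

ΔH ≈ −121 kJ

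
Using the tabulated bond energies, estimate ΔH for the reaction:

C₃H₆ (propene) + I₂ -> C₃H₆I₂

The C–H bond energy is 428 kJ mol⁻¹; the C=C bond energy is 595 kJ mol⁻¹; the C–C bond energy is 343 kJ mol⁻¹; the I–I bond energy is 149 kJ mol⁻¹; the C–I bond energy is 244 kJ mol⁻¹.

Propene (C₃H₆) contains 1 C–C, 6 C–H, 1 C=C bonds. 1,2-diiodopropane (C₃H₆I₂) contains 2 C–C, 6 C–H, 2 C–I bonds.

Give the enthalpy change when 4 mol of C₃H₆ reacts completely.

Bonds broken (reactants):
  C–C: 1 × 343 = 343
  C–H: 6 × 428 = 2568
  C=C: 1 × 595 = 595
  I–I: 1 × 149 = 149
  Σ(broken) = 3655 kJ
Bonds formed (products):
  C–C: 2 × 343 = 686
  C–H: 6 × 428 = 2568
  C–I: 2 × 244 = 488
  Σ(formed) = 3742 kJ
ΔH = Σ(broken) − Σ(formed) = 3655 − 3742 = −87 kJ
For 4× the reaction as written: 4 × (−87) = −348 kJ

ΔH = −348 kJ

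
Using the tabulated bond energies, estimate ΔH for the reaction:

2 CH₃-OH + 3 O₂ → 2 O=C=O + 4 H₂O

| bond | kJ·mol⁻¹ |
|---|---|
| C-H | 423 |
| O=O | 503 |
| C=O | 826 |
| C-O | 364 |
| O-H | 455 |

Bonds broken (reactants):
  C-H: 6 × 423 = 2538
  C-O: 2 × 364 = 728
  O-H: 2 × 455 = 910
  O=O: 3 × 503 = 1509
  Σ(broken) = 5685 kJ
Bonds formed (products):
  C=O: 4 × 826 = 3304
  O-H: 8 × 455 = 3640
  Σ(formed) = 6944 kJ
ΔH = Σ(broken) − Σ(formed) = 5685 − 6944 = −1259 kJ

ΔH ≈ −1259 kJ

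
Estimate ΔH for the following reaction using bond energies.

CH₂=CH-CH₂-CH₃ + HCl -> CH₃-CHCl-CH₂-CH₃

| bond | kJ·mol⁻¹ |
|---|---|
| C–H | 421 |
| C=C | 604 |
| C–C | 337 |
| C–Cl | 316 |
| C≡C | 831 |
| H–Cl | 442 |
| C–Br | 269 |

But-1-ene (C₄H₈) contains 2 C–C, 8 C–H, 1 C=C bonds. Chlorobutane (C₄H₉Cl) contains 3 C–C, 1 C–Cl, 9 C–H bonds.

Bonds broken (reactants):
  C–C: 2 × 337 = 674
  C–H: 8 × 421 = 3368
  C=C: 1 × 604 = 604
  H–Cl: 1 × 442 = 442
  Σ(broken) = 5088 kJ
Bonds formed (products):
  C–C: 3 × 337 = 1011
  C–Cl: 1 × 316 = 316
  C–H: 9 × 421 = 3789
  Σ(formed) = 5116 kJ
ΔH = Σ(broken) − Σ(formed) = 5088 − 5116 = −28 kJ

ΔH ≈ −28 kJ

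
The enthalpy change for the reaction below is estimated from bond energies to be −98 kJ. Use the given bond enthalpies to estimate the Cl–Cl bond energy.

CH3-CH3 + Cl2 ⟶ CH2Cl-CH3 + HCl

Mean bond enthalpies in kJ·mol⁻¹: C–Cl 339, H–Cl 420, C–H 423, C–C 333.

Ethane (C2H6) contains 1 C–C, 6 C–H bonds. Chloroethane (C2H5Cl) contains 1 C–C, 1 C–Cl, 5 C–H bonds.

D(Cl–Cl) ≈ 238 kJ/mol

Let D be the Cl–Cl bond energy.
Σ(broken) = 1×333 + 6×423 + 1×D = 2871 + D
Σ(formed) = 1×333 + 1×339 + 5×423 + 1×420 = 3207
ΔH = Σ(broken) − Σ(formed) = (2871 + D) − (3207) = −336 + D
Setting this equal to −98 kJ gives D = 238 kJ/mol.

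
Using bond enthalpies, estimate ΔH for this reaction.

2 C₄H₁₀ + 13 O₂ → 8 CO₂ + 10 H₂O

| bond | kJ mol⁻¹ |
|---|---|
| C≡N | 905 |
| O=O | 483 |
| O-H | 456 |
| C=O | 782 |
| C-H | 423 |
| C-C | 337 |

ΔH ≈ −4871 kJ

Bonds broken (reactants):
  C-C: 6 × 337 = 2022
  C-H: 20 × 423 = 8460
  O=O: 13 × 483 = 6279
  Σ(broken) = 16761 kJ
Bonds formed (products):
  C=O: 16 × 782 = 12512
  O-H: 20 × 456 = 9120
  Σ(formed) = 21632 kJ
ΔH = Σ(broken) − Σ(formed) = 16761 − 21632 = −4871 kJ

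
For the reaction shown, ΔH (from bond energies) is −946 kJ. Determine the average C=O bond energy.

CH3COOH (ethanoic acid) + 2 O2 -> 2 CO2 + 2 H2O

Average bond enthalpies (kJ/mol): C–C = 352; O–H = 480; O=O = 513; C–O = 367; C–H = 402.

Let D be the C=O bond energy.
Σ(broken) = 1×352 + 3×402 + 1×367 + 1×D + 1×480 + 2×513 = 3431 + D
Σ(formed) = 4×D + 4×480 = 1920 + 4D
ΔH = Σ(broken) − Σ(formed) = (3431 + D) − (1920 + 4D) = +1511 − 3D
Setting this equal to −946 kJ gives 3D = 2457, so D = 819 kJ/mol.

D(C=O) ≈ 819 kJ/mol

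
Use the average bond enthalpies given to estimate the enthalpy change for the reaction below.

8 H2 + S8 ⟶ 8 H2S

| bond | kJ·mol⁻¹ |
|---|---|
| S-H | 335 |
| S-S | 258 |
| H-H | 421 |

ΔH ≈ +72 kJ

Bonds broken (reactants):
  H-H: 8 × 421 = 3368
  S-S: 8 × 258 = 2064
  Σ(broken) = 5432 kJ
Bonds formed (products):
  S-H: 16 × 335 = 5360
  Σ(formed) = 5360 kJ
ΔH = Σ(broken) − Σ(formed) = 5432 − 5360 = +72 kJ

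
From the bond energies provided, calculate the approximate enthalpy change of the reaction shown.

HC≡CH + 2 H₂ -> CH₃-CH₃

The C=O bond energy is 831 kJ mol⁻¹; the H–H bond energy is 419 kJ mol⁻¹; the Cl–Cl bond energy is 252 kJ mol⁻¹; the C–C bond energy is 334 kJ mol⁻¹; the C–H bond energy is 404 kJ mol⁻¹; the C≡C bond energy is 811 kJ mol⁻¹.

Bonds broken (reactants):
  C≡C: 1 × 811 = 811
  C–H: 2 × 404 = 808
  H–H: 2 × 419 = 838
  Σ(broken) = 2457 kJ
Bonds formed (products):
  C–C: 1 × 334 = 334
  C–H: 6 × 404 = 2424
  Σ(formed) = 2758 kJ
ΔH = Σ(broken) − Σ(formed) = 2457 − 2758 = −301 kJ

ΔH ≈ −301 kJ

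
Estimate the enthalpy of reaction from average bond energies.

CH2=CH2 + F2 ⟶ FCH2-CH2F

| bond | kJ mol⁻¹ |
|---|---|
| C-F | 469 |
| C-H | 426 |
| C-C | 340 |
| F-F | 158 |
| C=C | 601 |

ΔH ≈ −519 kJ

Bonds broken (reactants):
  C-H: 4 × 426 = 1704
  C=C: 1 × 601 = 601
  F-F: 1 × 158 = 158
  Σ(broken) = 2463 kJ
Bonds formed (products):
  C-C: 1 × 340 = 340
  C-F: 2 × 469 = 938
  C-H: 4 × 426 = 1704
  Σ(formed) = 2982 kJ
ΔH = Σ(broken) − Σ(formed) = 2463 − 2982 = −519 kJ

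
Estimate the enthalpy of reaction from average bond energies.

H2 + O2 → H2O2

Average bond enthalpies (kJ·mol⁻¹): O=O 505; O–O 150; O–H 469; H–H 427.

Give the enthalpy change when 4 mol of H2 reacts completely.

Bonds broken (reactants):
  H–H: 1 × 427 = 427
  O=O: 1 × 505 = 505
  Σ(broken) = 932 kJ
Bonds formed (products):
  O–H: 2 × 469 = 938
  O–O: 1 × 150 = 150
  Σ(formed) = 1088 kJ
ΔH = Σ(broken) − Σ(formed) = 932 − 1088 = −156 kJ
For 4× the reaction as written: 4 × (−156) = −624 kJ

ΔH = −624 kJ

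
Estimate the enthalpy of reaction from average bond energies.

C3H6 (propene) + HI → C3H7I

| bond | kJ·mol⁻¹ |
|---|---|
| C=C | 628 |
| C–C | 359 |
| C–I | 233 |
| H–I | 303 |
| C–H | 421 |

Bonds broken (reactants):
  C–C: 1 × 359 = 359
  C–H: 6 × 421 = 2526
  C=C: 1 × 628 = 628
  H–I: 1 × 303 = 303
  Σ(broken) = 3816 kJ
Bonds formed (products):
  C–C: 2 × 359 = 718
  C–H: 7 × 421 = 2947
  C–I: 1 × 233 = 233
  Σ(formed) = 3898 kJ
ΔH = Σ(broken) − Σ(formed) = 3816 − 3898 = −82 kJ

ΔH ≈ −82 kJ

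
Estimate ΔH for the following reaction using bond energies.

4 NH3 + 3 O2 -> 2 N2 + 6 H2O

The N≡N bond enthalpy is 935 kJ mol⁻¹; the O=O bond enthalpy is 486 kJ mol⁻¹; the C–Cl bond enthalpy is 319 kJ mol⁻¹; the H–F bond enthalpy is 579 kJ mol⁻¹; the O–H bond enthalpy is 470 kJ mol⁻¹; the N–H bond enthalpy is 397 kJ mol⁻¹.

ΔH ≈ −1288 kJ

Bonds broken (reactants):
  N–H: 12 × 397 = 4764
  O=O: 3 × 486 = 1458
  Σ(broken) = 6222 kJ
Bonds formed (products):
  N≡N: 2 × 935 = 1870
  O–H: 12 × 470 = 5640
  Σ(formed) = 7510 kJ
ΔH = Σ(broken) − Σ(formed) = 6222 − 7510 = −1288 kJ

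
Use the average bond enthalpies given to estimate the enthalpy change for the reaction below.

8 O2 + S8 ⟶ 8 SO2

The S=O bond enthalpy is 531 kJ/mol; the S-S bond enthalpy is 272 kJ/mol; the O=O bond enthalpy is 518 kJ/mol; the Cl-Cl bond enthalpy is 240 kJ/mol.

ΔH ≈ −2176 kJ

Bonds broken (reactants):
  O=O: 8 × 518 = 4144
  S-S: 8 × 272 = 2176
  Σ(broken) = 6320 kJ
Bonds formed (products):
  S=O: 16 × 531 = 8496
  Σ(formed) = 8496 kJ
ΔH = Σ(broken) − Σ(formed) = 6320 − 8496 = −2176 kJ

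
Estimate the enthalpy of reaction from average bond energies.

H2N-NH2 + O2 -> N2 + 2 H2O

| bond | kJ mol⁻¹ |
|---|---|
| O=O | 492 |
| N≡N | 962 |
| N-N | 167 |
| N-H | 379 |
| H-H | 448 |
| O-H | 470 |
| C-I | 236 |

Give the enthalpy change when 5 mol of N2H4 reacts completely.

ΔH = −3335 kJ

Bonds broken (reactants):
  N-H: 4 × 379 = 1516
  N-N: 1 × 167 = 167
  O=O: 1 × 492 = 492
  Σ(broken) = 2175 kJ
Bonds formed (products):
  N≡N: 1 × 962 = 962
  O-H: 4 × 470 = 1880
  Σ(formed) = 2842 kJ
ΔH = Σ(broken) − Σ(formed) = 2175 − 2842 = −667 kJ
For 5× the reaction as written: 5 × (−667) = −3335 kJ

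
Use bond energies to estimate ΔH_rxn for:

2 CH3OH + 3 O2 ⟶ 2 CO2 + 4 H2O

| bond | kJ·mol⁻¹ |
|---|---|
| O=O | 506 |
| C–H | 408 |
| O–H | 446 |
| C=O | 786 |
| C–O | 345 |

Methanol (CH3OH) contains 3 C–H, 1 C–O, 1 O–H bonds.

ΔH ≈ −1164 kJ

Bonds broken (reactants):
  C–H: 6 × 408 = 2448
  C–O: 2 × 345 = 690
  O–H: 2 × 446 = 892
  O=O: 3 × 506 = 1518
  Σ(broken) = 5548 kJ
Bonds formed (products):
  C=O: 4 × 786 = 3144
  O–H: 8 × 446 = 3568
  Σ(formed) = 6712 kJ
ΔH = Σ(broken) − Σ(formed) = 5548 − 6712 = −1164 kJ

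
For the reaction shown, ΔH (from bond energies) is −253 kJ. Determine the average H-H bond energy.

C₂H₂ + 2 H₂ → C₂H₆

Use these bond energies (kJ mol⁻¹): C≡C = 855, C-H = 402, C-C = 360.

Let D be the H-H bond energy.
Σ(broken) = 1×855 + 2×402 + 2×D = 1659 + 2D
Σ(formed) = 1×360 + 6×402 = 2772
ΔH = Σ(broken) − Σ(formed) = (1659 + 2D) − (2772) = −1113 + 2D
Setting this equal to −253 kJ gives 2D = 860, so D = 430 kJ/mol.

D(H-H) ≈ 430 kJ/mol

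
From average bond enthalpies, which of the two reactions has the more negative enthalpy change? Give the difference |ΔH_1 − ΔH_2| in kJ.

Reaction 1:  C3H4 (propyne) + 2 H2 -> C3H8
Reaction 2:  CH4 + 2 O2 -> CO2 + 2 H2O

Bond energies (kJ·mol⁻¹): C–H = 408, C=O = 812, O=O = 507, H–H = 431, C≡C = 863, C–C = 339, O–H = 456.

Reaction 2, by 556 kJ

Reaction 1:
  Bonds broken (reactants):
    C≡C: 1 × 863 = 863
    C–C: 1 × 339 = 339
    C–H: 4 × 408 = 1632
    H–H: 2 × 431 = 862
    Σ(broken) = 3696 kJ
  Bonds formed (products):
    C–C: 2 × 339 = 678
    C–H: 8 × 408 = 3264
    Σ(formed) = 3942 kJ
  ΔH_1 = 3696 − 3942 = −246 kJ
Reaction 2:
  Bonds broken (reactants):
    C–H: 4 × 408 = 1632
    O=O: 2 × 507 = 1014
    Σ(broken) = 2646 kJ
  Bonds formed (products):
    C=O: 2 × 812 = 1624
    O–H: 4 × 456 = 1824
    Σ(formed) = 3448 kJ
  ΔH_2 = 2646 − 3448 = −802 kJ
ΔH_1 − ΔH_2 = +556 kJ, so reaction 2 has the more negative ΔH; |ΔH_1 − ΔH_2| = 556 kJ.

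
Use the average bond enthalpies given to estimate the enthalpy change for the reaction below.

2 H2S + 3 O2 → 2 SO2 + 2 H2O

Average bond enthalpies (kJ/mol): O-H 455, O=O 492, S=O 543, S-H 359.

Bonds broken (reactants):
  O=O: 3 × 492 = 1476
  S-H: 4 × 359 = 1436
  Σ(broken) = 2912 kJ
Bonds formed (products):
  O-H: 4 × 455 = 1820
  S=O: 4 × 543 = 2172
  Σ(formed) = 3992 kJ
ΔH = Σ(broken) − Σ(formed) = 2912 − 3992 = −1080 kJ

ΔH ≈ −1080 kJ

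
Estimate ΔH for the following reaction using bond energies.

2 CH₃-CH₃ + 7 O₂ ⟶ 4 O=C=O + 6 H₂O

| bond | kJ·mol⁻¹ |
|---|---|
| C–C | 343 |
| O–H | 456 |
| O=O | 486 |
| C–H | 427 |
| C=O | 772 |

Bonds broken (reactants):
  C–C: 2 × 343 = 686
  C–H: 12 × 427 = 5124
  O=O: 7 × 486 = 3402
  Σ(broken) = 9212 kJ
Bonds formed (products):
  C=O: 8 × 772 = 6176
  O–H: 12 × 456 = 5472
  Σ(formed) = 11648 kJ
ΔH = Σ(broken) − Σ(formed) = 9212 − 11648 = −2436 kJ

ΔH ≈ −2436 kJ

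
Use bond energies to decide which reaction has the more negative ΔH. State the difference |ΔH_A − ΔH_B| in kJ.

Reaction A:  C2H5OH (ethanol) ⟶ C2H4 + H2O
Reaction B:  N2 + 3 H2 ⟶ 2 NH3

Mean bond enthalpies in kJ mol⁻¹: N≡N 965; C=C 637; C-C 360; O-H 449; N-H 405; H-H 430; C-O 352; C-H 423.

Reaction A:
  Bonds broken (reactants):
    C-C: 1 × 360 = 360
    C-H: 5 × 423 = 2115
    C-O: 1 × 352 = 352
    O-H: 1 × 449 = 449
    Σ(broken) = 3276 kJ
  Bonds formed (products):
    C-H: 4 × 423 = 1692
    C=C: 1 × 637 = 637
    O-H: 2 × 449 = 898
    Σ(formed) = 3227 kJ
  ΔH_A = 3276 − 3227 = +49 kJ
Reaction B:
  Bonds broken (reactants):
    H-H: 3 × 430 = 1290
    N≡N: 1 × 965 = 965
    Σ(broken) = 2255 kJ
  Bonds formed (products):
    N-H: 6 × 405 = 2430
    Σ(formed) = 2430 kJ
  ΔH_B = 2255 − 2430 = −175 kJ
ΔH_A − ΔH_B = +224 kJ, so reaction B has the more negative ΔH; |ΔH_A − ΔH_B| = 224 kJ.

Reaction B, by 224 kJ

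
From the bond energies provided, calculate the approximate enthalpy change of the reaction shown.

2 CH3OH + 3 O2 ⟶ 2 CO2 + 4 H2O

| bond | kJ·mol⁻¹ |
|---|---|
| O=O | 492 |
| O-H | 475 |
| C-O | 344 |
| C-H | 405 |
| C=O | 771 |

ΔH ≈ −1340 kJ

Bonds broken (reactants):
  C-H: 6 × 405 = 2430
  C-O: 2 × 344 = 688
  O-H: 2 × 475 = 950
  O=O: 3 × 492 = 1476
  Σ(broken) = 5544 kJ
Bonds formed (products):
  C=O: 4 × 771 = 3084
  O-H: 8 × 475 = 3800
  Σ(formed) = 6884 kJ
ΔH = Σ(broken) − Σ(formed) = 5544 − 6884 = −1340 kJ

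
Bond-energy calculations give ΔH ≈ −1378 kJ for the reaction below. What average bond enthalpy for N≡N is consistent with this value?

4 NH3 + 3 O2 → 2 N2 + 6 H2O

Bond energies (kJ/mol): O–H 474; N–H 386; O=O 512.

D(N≡N) ≈ 929 kJ/mol

Let D be the N≡N bond energy.
Σ(broken) = 12×386 + 3×512 = 6168
Σ(formed) = 2×D + 12×474 = 5688 + 2D
ΔH = Σ(broken) − Σ(formed) = (6168) − (5688 + 2D) = +480 − 2D
Setting this equal to −1378 kJ gives 2D = 1858, so D = 929 kJ/mol.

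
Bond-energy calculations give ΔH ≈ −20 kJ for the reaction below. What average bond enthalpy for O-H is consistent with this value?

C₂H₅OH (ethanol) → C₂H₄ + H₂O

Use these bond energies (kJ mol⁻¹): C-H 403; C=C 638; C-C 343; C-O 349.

Let D be the O-H bond energy.
Σ(broken) = 1×343 + 5×403 + 1×349 + 1×D = 2707 + D
Σ(formed) = 4×403 + 1×638 + 2×D = 2250 + 2D
ΔH = Σ(broken) − Σ(formed) = (2707 + D) − (2250 + 2D) = +457 − D
Setting this equal to −20 kJ gives D = 477 kJ/mol.

D(O-H) ≈ 477 kJ/mol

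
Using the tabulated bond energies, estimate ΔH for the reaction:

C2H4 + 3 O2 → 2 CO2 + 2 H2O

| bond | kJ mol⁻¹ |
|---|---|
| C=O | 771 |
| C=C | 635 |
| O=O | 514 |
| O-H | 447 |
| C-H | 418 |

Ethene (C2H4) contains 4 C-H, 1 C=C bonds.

ΔH ≈ −1023 kJ

Bonds broken (reactants):
  C-H: 4 × 418 = 1672
  C=C: 1 × 635 = 635
  O=O: 3 × 514 = 1542
  Σ(broken) = 3849 kJ
Bonds formed (products):
  C=O: 4 × 771 = 3084
  O-H: 4 × 447 = 1788
  Σ(formed) = 4872 kJ
ΔH = Σ(broken) − Σ(formed) = 3849 − 4872 = −1023 kJ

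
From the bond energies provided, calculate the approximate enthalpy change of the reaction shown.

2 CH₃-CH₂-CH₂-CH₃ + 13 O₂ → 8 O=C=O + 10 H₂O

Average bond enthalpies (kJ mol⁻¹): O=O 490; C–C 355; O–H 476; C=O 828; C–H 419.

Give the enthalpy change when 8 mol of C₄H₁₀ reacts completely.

Bonds broken (reactants):
  C–C: 6 × 355 = 2130
  C–H: 20 × 419 = 8380
  O=O: 13 × 490 = 6370
  Σ(broken) = 16880 kJ
Bonds formed (products):
  C=O: 16 × 828 = 13248
  O–H: 20 × 476 = 9520
  Σ(formed) = 22768 kJ
ΔH = Σ(broken) − Σ(formed) = 16880 − 22768 = −5888 kJ
For 4× the reaction as written: 4 × (−5888) = −23552 kJ

ΔH = −23552 kJ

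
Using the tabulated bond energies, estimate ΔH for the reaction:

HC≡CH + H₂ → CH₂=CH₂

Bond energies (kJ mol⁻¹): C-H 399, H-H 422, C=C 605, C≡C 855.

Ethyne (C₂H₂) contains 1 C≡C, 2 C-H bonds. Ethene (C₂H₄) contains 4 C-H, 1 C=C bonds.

ΔH ≈ −126 kJ

Bonds broken (reactants):
  C≡C: 1 × 855 = 855
  C-H: 2 × 399 = 798
  H-H: 1 × 422 = 422
  Σ(broken) = 2075 kJ
Bonds formed (products):
  C-H: 4 × 399 = 1596
  C=C: 1 × 605 = 605
  Σ(formed) = 2201 kJ
ΔH = Σ(broken) − Σ(formed) = 2075 − 2201 = −126 kJ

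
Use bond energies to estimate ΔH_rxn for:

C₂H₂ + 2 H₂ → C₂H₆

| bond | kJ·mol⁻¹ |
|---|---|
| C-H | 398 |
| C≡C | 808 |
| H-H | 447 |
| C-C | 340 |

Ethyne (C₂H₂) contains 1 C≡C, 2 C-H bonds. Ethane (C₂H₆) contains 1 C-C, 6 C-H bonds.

ΔH ≈ −230 kJ

Bonds broken (reactants):
  C≡C: 1 × 808 = 808
  C-H: 2 × 398 = 796
  H-H: 2 × 447 = 894
  Σ(broken) = 2498 kJ
Bonds formed (products):
  C-C: 1 × 340 = 340
  C-H: 6 × 398 = 2388
  Σ(formed) = 2728 kJ
ΔH = Σ(broken) − Σ(formed) = 2498 − 2728 = −230 kJ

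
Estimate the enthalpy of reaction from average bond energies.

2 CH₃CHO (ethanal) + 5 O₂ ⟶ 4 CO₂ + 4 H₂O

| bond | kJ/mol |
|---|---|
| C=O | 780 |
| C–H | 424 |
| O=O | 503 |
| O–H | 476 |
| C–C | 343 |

ΔH ≈ −1895 kJ

Bonds broken (reactants):
  C–C: 2 × 343 = 686
  C–H: 8 × 424 = 3392
  C=O: 2 × 780 = 1560
  O=O: 5 × 503 = 2515
  Σ(broken) = 8153 kJ
Bonds formed (products):
  C=O: 8 × 780 = 6240
  O–H: 8 × 476 = 3808
  Σ(formed) = 10048 kJ
ΔH = Σ(broken) − Σ(formed) = 8153 − 10048 = −1895 kJ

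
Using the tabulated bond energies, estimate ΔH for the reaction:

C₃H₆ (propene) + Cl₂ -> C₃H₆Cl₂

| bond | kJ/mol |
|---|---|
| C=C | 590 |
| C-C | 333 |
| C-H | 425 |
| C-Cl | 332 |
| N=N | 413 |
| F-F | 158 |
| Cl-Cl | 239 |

Bonds broken (reactants):
  C-C: 1 × 333 = 333
  C-H: 6 × 425 = 2550
  C=C: 1 × 590 = 590
  Cl-Cl: 1 × 239 = 239
  Σ(broken) = 3712 kJ
Bonds formed (products):
  C-C: 2 × 333 = 666
  C-Cl: 2 × 332 = 664
  C-H: 6 × 425 = 2550
  Σ(formed) = 3880 kJ
ΔH = Σ(broken) − Σ(formed) = 3712 − 3880 = −168 kJ

ΔH ≈ −168 kJ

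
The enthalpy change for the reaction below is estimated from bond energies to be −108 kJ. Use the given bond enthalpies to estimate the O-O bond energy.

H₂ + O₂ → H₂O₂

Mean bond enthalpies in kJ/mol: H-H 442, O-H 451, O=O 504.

D(O-O) ≈ 152 kJ/mol

Let D be the O-O bond energy.
Σ(broken) = 1×442 + 1×504 = 946
Σ(formed) = 2×451 + 1×D = 902 + D
ΔH = Σ(broken) − Σ(formed) = (946) − (902 + D) = +44 − D
Setting this equal to −108 kJ gives D = 152 kJ/mol.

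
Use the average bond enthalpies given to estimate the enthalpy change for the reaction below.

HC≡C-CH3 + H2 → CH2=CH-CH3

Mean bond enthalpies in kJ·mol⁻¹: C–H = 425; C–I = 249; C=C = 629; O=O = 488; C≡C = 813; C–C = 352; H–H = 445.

Bonds broken (reactants):
  C≡C: 1 × 813 = 813
  C–C: 1 × 352 = 352
  C–H: 4 × 425 = 1700
  H–H: 1 × 445 = 445
  Σ(broken) = 3310 kJ
Bonds formed (products):
  C–C: 1 × 352 = 352
  C–H: 6 × 425 = 2550
  C=C: 1 × 629 = 629
  Σ(formed) = 3531 kJ
ΔH = Σ(broken) − Σ(formed) = 3310 − 3531 = −221 kJ

ΔH ≈ −221 kJ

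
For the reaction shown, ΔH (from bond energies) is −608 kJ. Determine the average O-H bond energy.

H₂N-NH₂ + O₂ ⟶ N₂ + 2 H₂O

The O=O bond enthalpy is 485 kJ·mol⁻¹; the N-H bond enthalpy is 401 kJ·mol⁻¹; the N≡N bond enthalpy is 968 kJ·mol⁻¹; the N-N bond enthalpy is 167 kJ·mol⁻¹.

D(O-H) ≈ 474 kJ/mol

Let D be the O-H bond energy.
Σ(broken) = 4×401 + 1×167 + 1×485 = 2256
Σ(formed) = 1×968 + 4×D = 968 + 4D
ΔH = Σ(broken) − Σ(formed) = (2256) − (968 + 4D) = +1288 − 4D
Setting this equal to −608 kJ gives 4D = 1896, so D = 474 kJ/mol.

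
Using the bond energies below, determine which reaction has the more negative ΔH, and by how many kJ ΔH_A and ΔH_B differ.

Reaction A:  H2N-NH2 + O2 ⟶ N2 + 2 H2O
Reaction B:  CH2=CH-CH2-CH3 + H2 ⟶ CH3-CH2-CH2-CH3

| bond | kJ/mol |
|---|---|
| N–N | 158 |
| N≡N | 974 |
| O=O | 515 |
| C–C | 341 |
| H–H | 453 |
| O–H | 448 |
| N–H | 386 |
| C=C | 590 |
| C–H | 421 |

Reaction A, by 409 kJ

Reaction A:
  Bonds broken (reactants):
    N–H: 4 × 386 = 1544
    N–N: 1 × 158 = 158
    O=O: 1 × 515 = 515
    Σ(broken) = 2217 kJ
  Bonds formed (products):
    N≡N: 1 × 974 = 974
    O–H: 4 × 448 = 1792
    Σ(formed) = 2766 kJ
  ΔH_A = 2217 − 2766 = −549 kJ
Reaction B:
  Bonds broken (reactants):
    C–C: 2 × 341 = 682
    C–H: 8 × 421 = 3368
    C=C: 1 × 590 = 590
    H–H: 1 × 453 = 453
    Σ(broken) = 5093 kJ
  Bonds formed (products):
    C–C: 3 × 341 = 1023
    C–H: 10 × 421 = 4210
    Σ(formed) = 5233 kJ
  ΔH_B = 5093 − 5233 = −140 kJ
ΔH_A − ΔH_B = −409 kJ, so reaction A has the more negative ΔH; |ΔH_A − ΔH_B| = 409 kJ.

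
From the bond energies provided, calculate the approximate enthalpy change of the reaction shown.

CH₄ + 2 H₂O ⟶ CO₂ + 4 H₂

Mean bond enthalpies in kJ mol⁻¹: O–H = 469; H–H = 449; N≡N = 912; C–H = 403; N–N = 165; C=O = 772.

Bonds broken (reactants):
  C–H: 4 × 403 = 1612
  O–H: 4 × 469 = 1876
  Σ(broken) = 3488 kJ
Bonds formed (products):
  C=O: 2 × 772 = 1544
  H–H: 4 × 449 = 1796
  Σ(formed) = 3340 kJ
ΔH = Σ(broken) − Σ(formed) = 3488 − 3340 = +148 kJ

ΔH ≈ +148 kJ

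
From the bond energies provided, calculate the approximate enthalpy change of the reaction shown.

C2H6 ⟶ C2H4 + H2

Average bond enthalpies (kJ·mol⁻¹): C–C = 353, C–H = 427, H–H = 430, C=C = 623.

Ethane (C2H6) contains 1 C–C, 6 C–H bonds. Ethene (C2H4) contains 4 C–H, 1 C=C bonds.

Bonds broken (reactants):
  C–C: 1 × 353 = 353
  C–H: 6 × 427 = 2562
  Σ(broken) = 2915 kJ
Bonds formed (products):
  C–H: 4 × 427 = 1708
  C=C: 1 × 623 = 623
  H–H: 1 × 430 = 430
  Σ(formed) = 2761 kJ
ΔH = Σ(broken) − Σ(formed) = 2915 − 2761 = +154 kJ

ΔH ≈ +154 kJ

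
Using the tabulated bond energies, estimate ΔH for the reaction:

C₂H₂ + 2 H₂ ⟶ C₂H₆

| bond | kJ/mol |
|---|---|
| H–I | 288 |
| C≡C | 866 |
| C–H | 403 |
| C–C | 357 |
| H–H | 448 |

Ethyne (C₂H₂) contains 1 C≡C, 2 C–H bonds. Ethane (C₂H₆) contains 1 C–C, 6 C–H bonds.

ΔH ≈ −207 kJ

Bonds broken (reactants):
  C≡C: 1 × 866 = 866
  C–H: 2 × 403 = 806
  H–H: 2 × 448 = 896
  Σ(broken) = 2568 kJ
Bonds formed (products):
  C–C: 1 × 357 = 357
  C–H: 6 × 403 = 2418
  Σ(formed) = 2775 kJ
ΔH = Σ(broken) − Σ(formed) = 2568 − 2775 = −207 kJ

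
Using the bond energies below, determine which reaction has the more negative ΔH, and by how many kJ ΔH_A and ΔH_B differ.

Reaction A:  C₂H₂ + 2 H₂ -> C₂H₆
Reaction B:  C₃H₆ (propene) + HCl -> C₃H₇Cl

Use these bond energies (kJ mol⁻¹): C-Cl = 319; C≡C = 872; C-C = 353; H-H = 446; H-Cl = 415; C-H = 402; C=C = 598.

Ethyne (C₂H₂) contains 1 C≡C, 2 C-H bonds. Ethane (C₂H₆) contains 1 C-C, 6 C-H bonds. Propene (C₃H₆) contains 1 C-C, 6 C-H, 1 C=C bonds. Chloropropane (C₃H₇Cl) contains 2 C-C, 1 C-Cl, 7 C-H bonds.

Reaction A, by 136 kJ

Reaction A:
  Bonds broken (reactants):
    C≡C: 1 × 872 = 872
    C-H: 2 × 402 = 804
    H-H: 2 × 446 = 892
    Σ(broken) = 2568 kJ
  Bonds formed (products):
    C-C: 1 × 353 = 353
    C-H: 6 × 402 = 2412
    Σ(formed) = 2765 kJ
  ΔH_A = 2568 − 2765 = −197 kJ
Reaction B:
  Bonds broken (reactants):
    C-C: 1 × 353 = 353
    C-H: 6 × 402 = 2412
    C=C: 1 × 598 = 598
    H-Cl: 1 × 415 = 415
    Σ(broken) = 3778 kJ
  Bonds formed (products):
    C-C: 2 × 353 = 706
    C-Cl: 1 × 319 = 319
    C-H: 7 × 402 = 2814
    Σ(formed) = 3839 kJ
  ΔH_B = 3778 − 3839 = −61 kJ
ΔH_A − ΔH_B = −136 kJ, so reaction A has the more negative ΔH; |ΔH_A − ΔH_B| = 136 kJ.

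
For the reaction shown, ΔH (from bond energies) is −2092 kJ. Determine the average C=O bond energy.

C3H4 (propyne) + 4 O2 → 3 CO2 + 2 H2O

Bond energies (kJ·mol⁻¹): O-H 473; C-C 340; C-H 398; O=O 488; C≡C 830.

D(C=O) ≈ 819 kJ/mol

Let D be the C=O bond energy.
Σ(broken) = 1×830 + 1×340 + 4×398 + 4×488 = 4714
Σ(formed) = 6×D + 4×473 = 1892 + 6D
ΔH = Σ(broken) − Σ(formed) = (4714) − (1892 + 6D) = +2822 − 6D
Setting this equal to −2092 kJ gives 6D = 4914, so D = 819 kJ/mol.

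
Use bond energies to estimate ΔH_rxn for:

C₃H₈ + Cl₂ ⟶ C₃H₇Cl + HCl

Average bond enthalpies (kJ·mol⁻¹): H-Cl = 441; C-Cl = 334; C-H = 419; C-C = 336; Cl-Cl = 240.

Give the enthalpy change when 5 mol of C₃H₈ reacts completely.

ΔH = −580 kJ

Bonds broken (reactants):
  C-C: 2 × 336 = 672
  C-H: 8 × 419 = 3352
  Cl-Cl: 1 × 240 = 240
  Σ(broken) = 4264 kJ
Bonds formed (products):
  C-C: 2 × 336 = 672
  C-Cl: 1 × 334 = 334
  C-H: 7 × 419 = 2933
  H-Cl: 1 × 441 = 441
  Σ(formed) = 4380 kJ
ΔH = Σ(broken) − Σ(formed) = 4264 − 4380 = −116 kJ
For 5× the reaction as written: 5 × (−116) = −580 kJ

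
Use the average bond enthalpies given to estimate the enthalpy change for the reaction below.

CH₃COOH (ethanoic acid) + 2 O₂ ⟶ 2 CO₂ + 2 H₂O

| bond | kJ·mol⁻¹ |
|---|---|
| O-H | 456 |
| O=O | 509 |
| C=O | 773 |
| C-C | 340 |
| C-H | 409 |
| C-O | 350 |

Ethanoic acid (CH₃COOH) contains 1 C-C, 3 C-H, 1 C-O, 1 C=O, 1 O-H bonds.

Bonds broken (reactants):
  C-C: 1 × 340 = 340
  C-H: 3 × 409 = 1227
  C-O: 1 × 350 = 350
  C=O: 1 × 773 = 773
  O-H: 1 × 456 = 456
  O=O: 2 × 509 = 1018
  Σ(broken) = 4164 kJ
Bonds formed (products):
  C=O: 4 × 773 = 3092
  O-H: 4 × 456 = 1824
  Σ(formed) = 4916 kJ
ΔH = Σ(broken) − Σ(formed) = 4164 − 4916 = −752 kJ

ΔH ≈ −752 kJ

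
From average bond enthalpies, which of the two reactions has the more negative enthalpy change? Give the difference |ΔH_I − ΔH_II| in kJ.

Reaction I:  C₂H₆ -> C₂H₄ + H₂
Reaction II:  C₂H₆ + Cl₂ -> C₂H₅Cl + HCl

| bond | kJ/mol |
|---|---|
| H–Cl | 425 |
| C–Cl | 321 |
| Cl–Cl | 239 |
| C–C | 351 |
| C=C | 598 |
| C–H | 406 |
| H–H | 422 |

Reaction I:
  Bonds broken (reactants):
    C–C: 1 × 351 = 351
    C–H: 6 × 406 = 2436
    Σ(broken) = 2787 kJ
  Bonds formed (products):
    C–H: 4 × 406 = 1624
    C=C: 1 × 598 = 598
    H–H: 1 × 422 = 422
    Σ(formed) = 2644 kJ
  ΔH_I = 2787 − 2644 = +143 kJ
Reaction II:
  Bonds broken (reactants):
    C–C: 1 × 351 = 351
    C–H: 6 × 406 = 2436
    Cl–Cl: 1 × 239 = 239
    Σ(broken) = 3026 kJ
  Bonds formed (products):
    C–C: 1 × 351 = 351
    C–Cl: 1 × 321 = 321
    C–H: 5 × 406 = 2030
    H–Cl: 1 × 425 = 425
    Σ(formed) = 3127 kJ
  ΔH_II = 3026 − 3127 = −101 kJ
ΔH_I − ΔH_II = +244 kJ, so reaction II has the more negative ΔH; |ΔH_I − ΔH_II| = 244 kJ.

Reaction II, by 244 kJ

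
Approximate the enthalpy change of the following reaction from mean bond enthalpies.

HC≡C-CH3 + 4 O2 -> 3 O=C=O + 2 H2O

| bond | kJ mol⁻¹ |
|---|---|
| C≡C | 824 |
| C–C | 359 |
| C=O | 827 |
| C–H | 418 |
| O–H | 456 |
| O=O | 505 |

Bonds broken (reactants):
  C≡C: 1 × 824 = 824
  C–C: 1 × 359 = 359
  C–H: 4 × 418 = 1672
  O=O: 4 × 505 = 2020
  Σ(broken) = 4875 kJ
Bonds formed (products):
  C=O: 6 × 827 = 4962
  O–H: 4 × 456 = 1824
  Σ(formed) = 6786 kJ
ΔH = Σ(broken) − Σ(formed) = 4875 − 6786 = −1911 kJ

ΔH ≈ −1911 kJ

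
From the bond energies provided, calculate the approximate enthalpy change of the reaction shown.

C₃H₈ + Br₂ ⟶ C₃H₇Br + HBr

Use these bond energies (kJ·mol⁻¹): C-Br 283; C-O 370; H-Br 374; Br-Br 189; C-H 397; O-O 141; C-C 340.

Bonds broken (reactants):
  Br-Br: 1 × 189 = 189
  C-C: 2 × 340 = 680
  C-H: 8 × 397 = 3176
  Σ(broken) = 4045 kJ
Bonds formed (products):
  C-Br: 1 × 283 = 283
  C-C: 2 × 340 = 680
  C-H: 7 × 397 = 2779
  H-Br: 1 × 374 = 374
  Σ(formed) = 4116 kJ
ΔH = Σ(broken) − Σ(formed) = 4045 − 4116 = −71 kJ

ΔH ≈ −71 kJ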